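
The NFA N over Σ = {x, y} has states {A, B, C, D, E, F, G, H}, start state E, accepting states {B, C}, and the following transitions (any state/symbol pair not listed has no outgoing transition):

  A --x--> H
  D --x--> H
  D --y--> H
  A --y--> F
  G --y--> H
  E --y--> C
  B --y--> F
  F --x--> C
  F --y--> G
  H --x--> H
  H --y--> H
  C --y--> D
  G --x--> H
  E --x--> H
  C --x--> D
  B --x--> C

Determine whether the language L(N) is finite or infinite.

finite

The useful states (reachable from E and able to reach an accepting state) are {C, E}.
Restricted to these states the transition graph has no cycle, so every accepting path has bounded length and L is finite.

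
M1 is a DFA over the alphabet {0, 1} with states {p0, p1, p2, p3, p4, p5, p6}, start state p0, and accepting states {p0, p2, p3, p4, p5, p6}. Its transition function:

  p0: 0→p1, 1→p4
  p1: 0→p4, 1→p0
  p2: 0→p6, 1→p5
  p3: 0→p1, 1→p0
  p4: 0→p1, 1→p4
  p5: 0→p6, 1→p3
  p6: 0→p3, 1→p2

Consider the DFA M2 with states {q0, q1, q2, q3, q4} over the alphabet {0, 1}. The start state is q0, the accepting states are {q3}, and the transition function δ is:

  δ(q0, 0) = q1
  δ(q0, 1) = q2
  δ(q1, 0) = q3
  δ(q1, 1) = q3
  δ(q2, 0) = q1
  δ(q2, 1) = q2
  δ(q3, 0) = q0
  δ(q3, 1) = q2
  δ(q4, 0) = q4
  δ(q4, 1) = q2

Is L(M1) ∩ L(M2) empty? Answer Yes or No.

No

The string 00 is accepted by both M1 and M2.
Hence L(M1) ∩ L(M2) ≠ ∅.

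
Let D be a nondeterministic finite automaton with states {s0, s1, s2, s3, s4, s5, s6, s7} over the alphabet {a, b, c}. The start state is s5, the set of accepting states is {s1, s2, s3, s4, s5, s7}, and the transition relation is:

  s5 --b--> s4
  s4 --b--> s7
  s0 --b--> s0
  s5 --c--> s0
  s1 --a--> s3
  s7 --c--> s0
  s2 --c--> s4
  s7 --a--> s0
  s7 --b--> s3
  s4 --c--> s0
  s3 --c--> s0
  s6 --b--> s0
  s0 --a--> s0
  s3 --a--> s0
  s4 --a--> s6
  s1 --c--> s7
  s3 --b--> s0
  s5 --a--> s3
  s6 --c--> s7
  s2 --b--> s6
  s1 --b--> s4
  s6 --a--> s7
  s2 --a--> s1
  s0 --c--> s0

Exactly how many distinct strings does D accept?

The useful subgraph on states {s3, s4, s5, s6, s7} is acyclic, so L(D) is finite; the longest accepting path visits 5 useful states, giving maximum string length 4.
Counting accepting paths from s5 by length: 1 of length 0, 2 of length 1, 1 of length 2, 3 of length 3, 2 of length 4. Total 9.

9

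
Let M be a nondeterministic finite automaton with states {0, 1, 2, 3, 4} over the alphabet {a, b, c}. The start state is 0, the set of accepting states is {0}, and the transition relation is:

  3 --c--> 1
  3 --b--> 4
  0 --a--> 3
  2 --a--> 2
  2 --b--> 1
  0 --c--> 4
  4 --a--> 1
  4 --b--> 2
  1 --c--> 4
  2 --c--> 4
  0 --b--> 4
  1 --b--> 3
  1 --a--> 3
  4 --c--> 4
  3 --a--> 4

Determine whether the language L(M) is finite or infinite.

The useful states (reachable from 0 and able to reach an accepting state) are {0}.
Restricted to these states the transition graph has no cycle, so every accepting path has bounded length and L is finite.

finite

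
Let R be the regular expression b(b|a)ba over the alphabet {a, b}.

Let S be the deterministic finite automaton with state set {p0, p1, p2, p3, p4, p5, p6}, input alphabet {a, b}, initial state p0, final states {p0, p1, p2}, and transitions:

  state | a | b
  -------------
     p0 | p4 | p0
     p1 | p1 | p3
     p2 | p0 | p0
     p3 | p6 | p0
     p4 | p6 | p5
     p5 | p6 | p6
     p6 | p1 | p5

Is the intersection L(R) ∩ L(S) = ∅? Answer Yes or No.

Yes

Converting the expression R to a DFA (subset construction, then merging equivalent states) gives the minimal DFA with states {r0, r1, r2, r3, r4, r5}, start state r0, accepting states {r5} and transitions r0: a→r1, b→r2; r1: a→r1, b→r1; r2: a→r3, b→r3; r3: a→r1, b→r4; r4: a→r5, b→r1; r5: a→r1, b→r1.
Exploring the product automaton R × S from the start pair (r0, p0), following both machines on each input symbol, reaches 14 state pairs: (r0, p0), (r1, p4), (r2, p0), (r1, p6), (r1, p5), (r3, p4), (r3, p0), (r1, p1), (r4, p5), (r4, p0), (r1, p3), (r5, p6), (r5, p4), (r1, p0).
R accepts in {r5} and S accepts in {p0, p1, p2}; no reachable pair has both components accepting, so no string drives both machines to acceptance simultaneously and L(R) ∩ L(S) = ∅.
So no string is accepted by both, and the intersection is empty.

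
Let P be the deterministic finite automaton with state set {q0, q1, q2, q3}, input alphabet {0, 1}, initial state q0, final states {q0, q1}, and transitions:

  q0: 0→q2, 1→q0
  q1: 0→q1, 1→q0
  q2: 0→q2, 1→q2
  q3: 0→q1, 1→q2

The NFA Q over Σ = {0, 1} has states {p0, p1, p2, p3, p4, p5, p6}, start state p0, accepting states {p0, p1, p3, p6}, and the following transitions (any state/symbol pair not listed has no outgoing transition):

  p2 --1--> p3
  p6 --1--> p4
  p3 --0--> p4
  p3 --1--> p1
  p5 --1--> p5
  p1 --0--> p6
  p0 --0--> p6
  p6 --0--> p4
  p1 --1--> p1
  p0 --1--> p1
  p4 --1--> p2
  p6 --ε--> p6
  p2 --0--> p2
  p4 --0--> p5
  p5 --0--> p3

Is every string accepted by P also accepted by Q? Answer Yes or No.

Exploring the product automaton P × Q from the start pair (q0, p0), following both machines on each input symbol, reaches 8 state pairs: (q0, p0), (q2, p6), (q0, p1), (q2, p4), (q2, p5), (q2, p2), (q2, p3), (q2, p1).
P accepts in {q0, q1} and Q accepts in {p0, p1, p3, p6}. The reachable pairs whose P-component is accepting are (q0, p0), (q0, p1); in each of them the Q-component is accepting too, so the product for L(P) \ L(Q) (P-component accepting, Q-component rejecting) has no reachable accepting pair and the difference is empty.
Hence every string in L(P) is also in L(Q).

Yes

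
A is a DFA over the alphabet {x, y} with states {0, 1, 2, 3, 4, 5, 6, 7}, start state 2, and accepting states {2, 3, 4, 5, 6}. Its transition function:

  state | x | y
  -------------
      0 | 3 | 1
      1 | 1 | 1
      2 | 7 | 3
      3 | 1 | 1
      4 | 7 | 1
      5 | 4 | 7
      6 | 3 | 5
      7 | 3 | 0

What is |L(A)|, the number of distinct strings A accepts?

4

The useful subgraph on states {0, 2, 3, 7} is acyclic, so L(A) is finite; the longest accepting path visits 4 useful states, giving maximum string length 3.
Counting accepting paths from 2 by length: 1 of length 0, 1 of length 1, 1 of length 2, 1 of length 3. Total 4.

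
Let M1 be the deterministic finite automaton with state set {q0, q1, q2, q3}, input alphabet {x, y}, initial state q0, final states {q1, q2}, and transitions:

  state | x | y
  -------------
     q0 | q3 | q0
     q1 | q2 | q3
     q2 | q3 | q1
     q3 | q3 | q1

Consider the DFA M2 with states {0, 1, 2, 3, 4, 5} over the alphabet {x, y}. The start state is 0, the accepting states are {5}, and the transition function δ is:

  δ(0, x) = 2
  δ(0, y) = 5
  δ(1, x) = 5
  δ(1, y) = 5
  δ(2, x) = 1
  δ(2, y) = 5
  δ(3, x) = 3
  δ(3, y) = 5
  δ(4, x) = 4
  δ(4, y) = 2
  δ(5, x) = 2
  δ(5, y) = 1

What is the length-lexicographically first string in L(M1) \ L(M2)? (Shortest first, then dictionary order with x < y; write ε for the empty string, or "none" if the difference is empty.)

xyx

The string xyx is accepted by M1 but not by M2.
No shorter string lies in the difference, and xyx is the lexicographically first length-3 string in L(M1) \ L(M2).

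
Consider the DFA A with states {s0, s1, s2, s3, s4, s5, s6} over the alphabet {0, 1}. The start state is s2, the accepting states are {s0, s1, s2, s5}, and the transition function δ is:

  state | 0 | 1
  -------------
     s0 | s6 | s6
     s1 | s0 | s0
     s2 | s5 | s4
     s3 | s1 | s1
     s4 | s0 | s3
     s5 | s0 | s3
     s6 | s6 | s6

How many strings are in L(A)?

16

The useful subgraph on states {s0, s1, s2, s3, s4, s5} is acyclic, so L(A) is finite; the longest accepting path visits 5 useful states, giving maximum string length 4.
Counting accepting paths from s2 by length: 1 of length 0, 1 of length 1, 2 of length 2, 4 of length 3, 8 of length 4. Total 16.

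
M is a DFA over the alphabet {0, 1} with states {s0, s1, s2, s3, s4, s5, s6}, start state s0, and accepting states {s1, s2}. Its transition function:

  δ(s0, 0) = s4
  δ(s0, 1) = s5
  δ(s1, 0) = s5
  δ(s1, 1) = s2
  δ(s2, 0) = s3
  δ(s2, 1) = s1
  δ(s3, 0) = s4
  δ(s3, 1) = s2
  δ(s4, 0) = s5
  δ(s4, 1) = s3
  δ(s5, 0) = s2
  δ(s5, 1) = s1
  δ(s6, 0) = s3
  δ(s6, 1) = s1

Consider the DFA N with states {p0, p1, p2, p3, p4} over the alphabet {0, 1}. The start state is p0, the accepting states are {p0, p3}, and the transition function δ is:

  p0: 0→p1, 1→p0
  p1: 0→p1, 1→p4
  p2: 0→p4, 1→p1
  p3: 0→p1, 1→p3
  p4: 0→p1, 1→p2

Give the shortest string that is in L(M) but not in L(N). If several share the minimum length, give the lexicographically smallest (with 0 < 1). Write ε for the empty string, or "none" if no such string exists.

The string 10 is accepted by M but not by N.
No shorter string lies in the difference, and 10 is the lexicographically first length-2 string in L(M) \ L(N).

10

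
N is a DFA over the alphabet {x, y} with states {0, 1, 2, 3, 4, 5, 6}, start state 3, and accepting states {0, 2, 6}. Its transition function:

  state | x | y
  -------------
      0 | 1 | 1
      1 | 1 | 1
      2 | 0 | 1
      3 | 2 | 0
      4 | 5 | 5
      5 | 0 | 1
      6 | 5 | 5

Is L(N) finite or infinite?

finite

The useful states (reachable from 3 and able to reach an accepting state) are {0, 2, 3}.
Restricted to these states the transition graph has no cycle, so every accepting path has bounded length and L is finite.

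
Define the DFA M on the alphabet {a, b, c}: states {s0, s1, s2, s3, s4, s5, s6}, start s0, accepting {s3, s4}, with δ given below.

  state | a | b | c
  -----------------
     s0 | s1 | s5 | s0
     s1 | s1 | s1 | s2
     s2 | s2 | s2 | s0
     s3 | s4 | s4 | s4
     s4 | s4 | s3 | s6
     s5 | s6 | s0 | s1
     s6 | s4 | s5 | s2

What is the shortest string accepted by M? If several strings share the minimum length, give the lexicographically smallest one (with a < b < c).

baa

A breadth-first search from s0 reaches an accepting state first via the path s0 → s5 → s6 → s4 on input baa.
No string of length < 3 is accepted (BFS exhausts all shorter strings without reaching an accepting state), and baa is the lexicographically least accepting string of length 3.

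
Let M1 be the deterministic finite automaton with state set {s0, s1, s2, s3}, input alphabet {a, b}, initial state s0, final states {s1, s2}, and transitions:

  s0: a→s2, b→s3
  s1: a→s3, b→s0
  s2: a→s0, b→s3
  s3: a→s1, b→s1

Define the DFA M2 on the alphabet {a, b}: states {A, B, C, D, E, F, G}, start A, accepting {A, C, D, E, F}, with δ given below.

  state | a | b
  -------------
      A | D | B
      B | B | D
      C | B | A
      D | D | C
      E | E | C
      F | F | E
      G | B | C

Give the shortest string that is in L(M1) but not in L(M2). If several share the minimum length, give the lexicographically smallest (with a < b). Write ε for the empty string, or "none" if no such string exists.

ba

The string ba is accepted by M1 but not by M2.
No shorter string lies in the difference, and ba is the lexicographically first length-2 string in L(M1) \ L(M2).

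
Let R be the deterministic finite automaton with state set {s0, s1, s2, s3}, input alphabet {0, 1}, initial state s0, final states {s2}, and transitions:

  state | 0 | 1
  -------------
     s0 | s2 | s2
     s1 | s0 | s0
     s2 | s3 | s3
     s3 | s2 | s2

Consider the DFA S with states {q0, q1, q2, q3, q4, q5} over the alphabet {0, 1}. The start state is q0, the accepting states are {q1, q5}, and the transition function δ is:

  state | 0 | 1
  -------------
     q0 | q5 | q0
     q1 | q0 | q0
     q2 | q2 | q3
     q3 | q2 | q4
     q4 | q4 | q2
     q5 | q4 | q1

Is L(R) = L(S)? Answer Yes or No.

The string 1 is accepted by R but rejected by S.
So L(R) ≠ L(S).

No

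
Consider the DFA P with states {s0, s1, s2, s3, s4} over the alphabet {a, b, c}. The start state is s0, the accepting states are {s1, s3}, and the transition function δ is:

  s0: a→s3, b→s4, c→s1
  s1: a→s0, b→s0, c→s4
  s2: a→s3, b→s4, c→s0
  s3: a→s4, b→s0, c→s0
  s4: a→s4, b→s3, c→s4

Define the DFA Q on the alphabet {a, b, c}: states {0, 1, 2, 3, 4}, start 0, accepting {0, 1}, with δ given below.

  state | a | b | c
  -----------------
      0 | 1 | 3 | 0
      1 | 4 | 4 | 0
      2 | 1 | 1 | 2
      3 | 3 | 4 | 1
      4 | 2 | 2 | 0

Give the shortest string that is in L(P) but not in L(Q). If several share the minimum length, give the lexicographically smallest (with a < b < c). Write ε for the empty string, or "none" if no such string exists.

The string bb is accepted by P but not by Q.
No shorter string lies in the difference, and bb is the lexicographically first length-2 string in L(P) \ L(Q).

bb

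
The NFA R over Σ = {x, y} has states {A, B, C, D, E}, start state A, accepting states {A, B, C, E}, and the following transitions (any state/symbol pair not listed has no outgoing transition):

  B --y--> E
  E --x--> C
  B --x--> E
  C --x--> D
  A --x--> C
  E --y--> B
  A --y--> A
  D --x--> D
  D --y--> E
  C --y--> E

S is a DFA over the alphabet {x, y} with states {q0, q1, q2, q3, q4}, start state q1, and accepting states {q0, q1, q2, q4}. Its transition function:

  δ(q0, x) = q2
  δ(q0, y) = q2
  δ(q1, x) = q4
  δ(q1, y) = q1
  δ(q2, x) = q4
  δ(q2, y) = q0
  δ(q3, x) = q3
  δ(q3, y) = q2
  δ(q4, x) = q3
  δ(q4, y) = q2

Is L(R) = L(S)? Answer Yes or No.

Exploring the product automaton R × S from the start pair (A, q1), following both machines on each input symbol, reaches 5 state pairs: (A, q1), (C, q4), (D, q3), (E, q2), (B, q0).
R accepts in {A, B, C, E} and S accepts in {q0, q1, q2, q4}. In every reachable pair the two components are either both accepting — (A, q1), (C, q4), (E, q2), (B, q0) — or both non-accepting, so no string is accepted by exactly one of the machines: L(R) \ L(S) and L(S) \ L(R) are both empty.
Hence every string is accepted by R iff it is accepted by S, and the two languages coincide.

Yes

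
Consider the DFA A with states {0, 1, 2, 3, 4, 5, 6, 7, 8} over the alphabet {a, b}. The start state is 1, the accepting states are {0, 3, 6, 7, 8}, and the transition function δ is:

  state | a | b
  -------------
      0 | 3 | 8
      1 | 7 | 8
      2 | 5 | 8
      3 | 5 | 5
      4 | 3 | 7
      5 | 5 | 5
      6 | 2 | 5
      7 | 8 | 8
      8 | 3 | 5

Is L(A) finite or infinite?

finite

The useful states (reachable from 1 and able to reach an accepting state) are {1, 3, 7, 8}.
Restricted to these states the transition graph has no cycle, so every accepting path has bounded length and L is finite.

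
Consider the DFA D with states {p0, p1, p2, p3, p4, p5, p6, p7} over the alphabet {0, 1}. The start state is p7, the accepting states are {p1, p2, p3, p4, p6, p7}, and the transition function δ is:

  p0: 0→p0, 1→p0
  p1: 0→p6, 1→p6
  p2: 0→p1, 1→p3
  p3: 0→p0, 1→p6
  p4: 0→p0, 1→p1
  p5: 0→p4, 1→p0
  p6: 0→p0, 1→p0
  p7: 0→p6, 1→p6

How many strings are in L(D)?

3

The useful subgraph on states {p6, p7} is acyclic, so L(D) is finite; the longest accepting path visits 2 useful states, giving maximum string length 1.
Counting accepting paths from p7 by length: 1 of length 0, 2 of length 1. Total 3.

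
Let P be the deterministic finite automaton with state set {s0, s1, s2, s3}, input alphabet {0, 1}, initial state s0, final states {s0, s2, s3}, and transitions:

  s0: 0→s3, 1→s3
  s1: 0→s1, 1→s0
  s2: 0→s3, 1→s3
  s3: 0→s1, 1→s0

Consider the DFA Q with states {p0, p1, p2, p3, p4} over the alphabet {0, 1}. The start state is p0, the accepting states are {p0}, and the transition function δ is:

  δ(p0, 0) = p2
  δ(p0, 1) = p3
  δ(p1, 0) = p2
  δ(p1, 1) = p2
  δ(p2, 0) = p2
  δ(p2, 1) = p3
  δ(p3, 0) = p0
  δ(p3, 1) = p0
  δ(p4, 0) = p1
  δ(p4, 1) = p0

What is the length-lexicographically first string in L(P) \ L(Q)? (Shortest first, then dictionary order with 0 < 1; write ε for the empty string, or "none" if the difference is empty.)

The string 0 is accepted by P but not by Q.
No shorter string lies in the difference, and 0 is the lexicographically first length-1 string in L(P) \ L(Q).

0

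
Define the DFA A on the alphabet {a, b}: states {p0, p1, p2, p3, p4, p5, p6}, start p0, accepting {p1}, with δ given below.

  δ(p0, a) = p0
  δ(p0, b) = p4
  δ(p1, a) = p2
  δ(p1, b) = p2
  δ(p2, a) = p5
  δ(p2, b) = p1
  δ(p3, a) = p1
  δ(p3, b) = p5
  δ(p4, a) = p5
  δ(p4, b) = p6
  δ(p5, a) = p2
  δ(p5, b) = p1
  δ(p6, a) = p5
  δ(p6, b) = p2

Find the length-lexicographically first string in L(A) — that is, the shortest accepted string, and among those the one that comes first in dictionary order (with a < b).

A breadth-first search from p0 reaches an accepting state first via the path p0 → p4 → p5 → p1 on input bab.
No string of length < 3 is accepted (BFS exhausts all shorter strings without reaching an accepting state), and bab is the lexicographically least accepting string of length 3.

bab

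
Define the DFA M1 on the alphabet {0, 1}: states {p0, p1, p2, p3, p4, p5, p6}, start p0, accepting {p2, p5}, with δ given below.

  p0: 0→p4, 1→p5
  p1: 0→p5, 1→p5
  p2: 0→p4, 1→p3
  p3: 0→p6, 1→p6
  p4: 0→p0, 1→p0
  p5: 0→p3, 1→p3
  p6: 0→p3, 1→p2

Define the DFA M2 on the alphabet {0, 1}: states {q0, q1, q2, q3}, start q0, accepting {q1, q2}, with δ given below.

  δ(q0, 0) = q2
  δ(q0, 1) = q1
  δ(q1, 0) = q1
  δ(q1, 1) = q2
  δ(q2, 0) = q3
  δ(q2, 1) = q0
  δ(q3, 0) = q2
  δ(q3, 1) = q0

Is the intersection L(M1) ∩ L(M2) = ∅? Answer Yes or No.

No

The string 1 is accepted by both M1 and M2.
Hence L(M1) ∩ L(M2) ≠ ∅.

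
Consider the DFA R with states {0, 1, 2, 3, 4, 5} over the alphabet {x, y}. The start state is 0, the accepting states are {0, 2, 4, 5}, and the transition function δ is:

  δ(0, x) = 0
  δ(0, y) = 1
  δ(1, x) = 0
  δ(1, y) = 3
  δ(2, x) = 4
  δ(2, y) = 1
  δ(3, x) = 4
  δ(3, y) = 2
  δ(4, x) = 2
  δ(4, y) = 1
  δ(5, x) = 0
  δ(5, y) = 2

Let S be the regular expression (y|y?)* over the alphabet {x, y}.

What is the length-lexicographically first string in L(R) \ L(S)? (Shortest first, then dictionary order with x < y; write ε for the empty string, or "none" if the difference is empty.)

The string x is accepted by R but not by S.
No shorter string lies in the difference, and x is the lexicographically first length-1 string in L(R) \ L(S).

x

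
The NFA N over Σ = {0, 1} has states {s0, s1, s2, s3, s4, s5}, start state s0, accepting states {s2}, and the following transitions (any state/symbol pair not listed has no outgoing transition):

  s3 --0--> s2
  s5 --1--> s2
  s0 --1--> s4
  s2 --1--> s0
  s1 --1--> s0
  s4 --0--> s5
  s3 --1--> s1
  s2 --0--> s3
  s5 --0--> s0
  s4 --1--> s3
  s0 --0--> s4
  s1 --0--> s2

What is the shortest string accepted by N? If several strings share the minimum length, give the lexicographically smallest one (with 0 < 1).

A breadth-first search from s0 reaches an accepting state first via the path s0 → s4 → s5 → s2 on input 001.
No string of length < 3 is accepted (BFS exhausts all shorter strings without reaching an accepting state), and 001 is the lexicographically least accepting string of length 3.

001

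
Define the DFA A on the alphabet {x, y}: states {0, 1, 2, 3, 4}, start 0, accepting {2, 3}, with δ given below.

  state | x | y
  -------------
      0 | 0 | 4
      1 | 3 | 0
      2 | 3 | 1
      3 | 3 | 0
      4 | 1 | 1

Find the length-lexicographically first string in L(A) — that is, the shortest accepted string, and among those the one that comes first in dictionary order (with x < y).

A breadth-first search from 0 reaches an accepting state first via the path 0 → 4 → 1 → 3 on input yxx.
No string of length < 3 is accepted (BFS exhausts all shorter strings without reaching an accepting state), and yxx is the lexicographically least accepting string of length 3.

yxx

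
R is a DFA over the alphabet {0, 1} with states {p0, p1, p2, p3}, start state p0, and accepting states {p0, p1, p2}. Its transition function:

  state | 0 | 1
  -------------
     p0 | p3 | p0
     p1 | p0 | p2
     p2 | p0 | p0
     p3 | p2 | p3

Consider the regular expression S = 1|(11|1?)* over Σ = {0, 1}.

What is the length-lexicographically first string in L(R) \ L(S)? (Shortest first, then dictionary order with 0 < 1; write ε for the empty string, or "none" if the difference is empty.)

00

The string 00 is accepted by R but not by S.
No shorter string lies in the difference, and 00 is the lexicographically first length-2 string in L(R) \ L(S).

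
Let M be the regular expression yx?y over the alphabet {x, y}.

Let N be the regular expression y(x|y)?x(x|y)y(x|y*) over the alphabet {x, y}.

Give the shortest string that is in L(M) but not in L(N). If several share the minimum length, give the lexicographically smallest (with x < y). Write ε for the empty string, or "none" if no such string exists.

yy

The string yy is accepted by M but not by N.
No shorter string lies in the difference, and yy is the lexicographically first length-2 string in L(M) \ L(N).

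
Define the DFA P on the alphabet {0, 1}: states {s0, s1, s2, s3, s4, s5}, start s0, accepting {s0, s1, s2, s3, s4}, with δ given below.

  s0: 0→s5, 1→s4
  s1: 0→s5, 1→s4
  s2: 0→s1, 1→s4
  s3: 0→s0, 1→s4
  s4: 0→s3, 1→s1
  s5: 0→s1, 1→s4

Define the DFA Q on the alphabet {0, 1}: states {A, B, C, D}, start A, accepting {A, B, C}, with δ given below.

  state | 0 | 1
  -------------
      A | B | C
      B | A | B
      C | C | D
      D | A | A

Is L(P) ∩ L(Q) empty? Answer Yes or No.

No

The empty string ε is accepted by both P and Q.
Hence L(P) ∩ L(Q) ≠ ∅.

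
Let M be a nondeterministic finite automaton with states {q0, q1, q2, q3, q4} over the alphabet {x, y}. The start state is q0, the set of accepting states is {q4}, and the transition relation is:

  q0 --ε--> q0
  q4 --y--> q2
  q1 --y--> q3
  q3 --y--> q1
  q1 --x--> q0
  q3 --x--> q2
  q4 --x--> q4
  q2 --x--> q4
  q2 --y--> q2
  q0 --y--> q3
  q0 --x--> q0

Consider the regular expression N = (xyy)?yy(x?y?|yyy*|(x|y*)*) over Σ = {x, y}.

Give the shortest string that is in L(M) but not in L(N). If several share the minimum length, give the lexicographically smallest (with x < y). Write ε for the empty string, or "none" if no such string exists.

yxx

The string yxx is accepted by M but not by N.
No shorter string lies in the difference, and yxx is the lexicographically first length-3 string in L(M) \ L(N).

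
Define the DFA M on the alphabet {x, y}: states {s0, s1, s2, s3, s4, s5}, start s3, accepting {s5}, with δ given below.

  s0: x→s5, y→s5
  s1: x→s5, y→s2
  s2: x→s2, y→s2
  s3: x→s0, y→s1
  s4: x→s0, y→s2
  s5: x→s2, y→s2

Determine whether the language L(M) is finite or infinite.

The useful states (reachable from s3 and able to reach an accepting state) are {s0, s1, s3, s5}.
Restricted to these states the transition graph has no cycle, so every accepting path has bounded length and L is finite.

finite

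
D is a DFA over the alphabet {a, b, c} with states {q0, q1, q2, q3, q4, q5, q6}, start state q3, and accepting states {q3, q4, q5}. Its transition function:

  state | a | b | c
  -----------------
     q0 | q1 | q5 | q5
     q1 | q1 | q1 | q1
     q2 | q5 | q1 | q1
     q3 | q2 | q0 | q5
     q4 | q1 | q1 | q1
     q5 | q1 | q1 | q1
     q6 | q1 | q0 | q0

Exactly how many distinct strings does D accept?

5

The useful subgraph on states {q0, q2, q3, q5} is acyclic, so L(D) is finite; the longest accepting path visits 3 useful states, giving maximum string length 2.
Counting accepting paths from q3 by length: 1 of length 0, 1 of length 1, 3 of length 2. Total 5.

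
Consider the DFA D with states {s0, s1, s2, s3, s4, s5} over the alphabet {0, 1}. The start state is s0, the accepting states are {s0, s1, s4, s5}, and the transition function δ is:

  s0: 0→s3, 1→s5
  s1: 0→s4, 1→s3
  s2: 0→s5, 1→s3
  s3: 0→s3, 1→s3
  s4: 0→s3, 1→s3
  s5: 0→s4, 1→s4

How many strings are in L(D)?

4

The useful subgraph on states {s0, s4, s5} is acyclic, so L(D) is finite; the longest accepting path visits 3 useful states, giving maximum string length 2.
Counting accepting paths from s0 by length: 1 of length 0, 1 of length 1, 2 of length 2. Total 4.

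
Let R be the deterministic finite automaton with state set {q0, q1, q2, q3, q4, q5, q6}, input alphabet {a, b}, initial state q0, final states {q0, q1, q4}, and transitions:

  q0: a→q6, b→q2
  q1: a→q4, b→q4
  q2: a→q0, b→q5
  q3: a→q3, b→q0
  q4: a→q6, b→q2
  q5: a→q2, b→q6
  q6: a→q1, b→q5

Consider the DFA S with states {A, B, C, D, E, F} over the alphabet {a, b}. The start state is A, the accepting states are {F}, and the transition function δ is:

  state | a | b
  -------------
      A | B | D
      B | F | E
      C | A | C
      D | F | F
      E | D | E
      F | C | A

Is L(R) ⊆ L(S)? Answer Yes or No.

The empty string ε is in L(R) but not in L(S).
So L(R) ⊄ L(S).

No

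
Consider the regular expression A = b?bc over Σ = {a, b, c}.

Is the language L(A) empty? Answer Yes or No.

No

The string bc matches the expression, so it belongs to L(A).
Since L(A) contains at least one string, it is not empty.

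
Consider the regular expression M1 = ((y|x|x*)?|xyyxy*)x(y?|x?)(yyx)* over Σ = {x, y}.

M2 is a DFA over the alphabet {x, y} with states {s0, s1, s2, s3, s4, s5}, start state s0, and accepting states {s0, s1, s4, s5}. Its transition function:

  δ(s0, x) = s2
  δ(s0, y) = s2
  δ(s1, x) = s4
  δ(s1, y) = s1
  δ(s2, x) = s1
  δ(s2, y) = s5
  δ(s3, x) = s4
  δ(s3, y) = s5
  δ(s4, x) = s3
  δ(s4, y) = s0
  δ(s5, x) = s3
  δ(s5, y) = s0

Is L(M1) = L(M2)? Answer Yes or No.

The string x is accepted by M1 but rejected by M2.
So L(M1) ≠ L(M2).

No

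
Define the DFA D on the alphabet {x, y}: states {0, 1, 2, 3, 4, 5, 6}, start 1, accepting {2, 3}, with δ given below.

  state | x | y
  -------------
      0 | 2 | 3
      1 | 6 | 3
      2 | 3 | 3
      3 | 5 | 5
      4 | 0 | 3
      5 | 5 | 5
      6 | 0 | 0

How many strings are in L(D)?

The useful subgraph on states {0, 1, 2, 3, 6} is acyclic, so L(D) is finite; the longest accepting path visits 5 useful states, giving maximum string length 4.
Counting accepting paths from 1 by length: 1 of length 1, 4 of length 3, 4 of length 4. Total 9.

9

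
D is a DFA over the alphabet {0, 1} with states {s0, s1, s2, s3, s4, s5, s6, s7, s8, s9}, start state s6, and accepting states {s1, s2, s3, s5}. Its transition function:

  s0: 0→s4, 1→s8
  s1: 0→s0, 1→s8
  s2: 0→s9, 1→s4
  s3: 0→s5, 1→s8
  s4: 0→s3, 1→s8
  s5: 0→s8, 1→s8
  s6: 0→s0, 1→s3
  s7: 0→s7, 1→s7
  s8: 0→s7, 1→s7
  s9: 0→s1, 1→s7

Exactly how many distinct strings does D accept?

4

The useful subgraph on states {s0, s3, s4, s5, s6} is acyclic, so L(D) is finite; the longest accepting path visits 5 useful states, giving maximum string length 4.
Counting accepting paths from s6 by length: 1 of length 1, 1 of length 2, 1 of length 3, 1 of length 4. Total 4.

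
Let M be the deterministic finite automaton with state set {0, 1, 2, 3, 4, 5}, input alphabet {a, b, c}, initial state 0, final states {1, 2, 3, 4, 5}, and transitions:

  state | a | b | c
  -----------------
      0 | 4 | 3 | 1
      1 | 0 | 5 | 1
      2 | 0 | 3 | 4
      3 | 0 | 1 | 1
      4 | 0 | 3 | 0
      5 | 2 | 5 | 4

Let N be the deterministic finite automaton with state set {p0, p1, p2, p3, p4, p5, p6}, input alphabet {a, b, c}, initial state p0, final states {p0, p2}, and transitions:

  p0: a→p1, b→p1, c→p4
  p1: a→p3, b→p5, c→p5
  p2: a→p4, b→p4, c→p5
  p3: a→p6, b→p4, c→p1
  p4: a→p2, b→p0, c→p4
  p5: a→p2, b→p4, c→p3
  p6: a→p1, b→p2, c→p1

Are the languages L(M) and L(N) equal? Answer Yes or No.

The string a is accepted by M but rejected by N.
So L(M) ≠ L(N).

No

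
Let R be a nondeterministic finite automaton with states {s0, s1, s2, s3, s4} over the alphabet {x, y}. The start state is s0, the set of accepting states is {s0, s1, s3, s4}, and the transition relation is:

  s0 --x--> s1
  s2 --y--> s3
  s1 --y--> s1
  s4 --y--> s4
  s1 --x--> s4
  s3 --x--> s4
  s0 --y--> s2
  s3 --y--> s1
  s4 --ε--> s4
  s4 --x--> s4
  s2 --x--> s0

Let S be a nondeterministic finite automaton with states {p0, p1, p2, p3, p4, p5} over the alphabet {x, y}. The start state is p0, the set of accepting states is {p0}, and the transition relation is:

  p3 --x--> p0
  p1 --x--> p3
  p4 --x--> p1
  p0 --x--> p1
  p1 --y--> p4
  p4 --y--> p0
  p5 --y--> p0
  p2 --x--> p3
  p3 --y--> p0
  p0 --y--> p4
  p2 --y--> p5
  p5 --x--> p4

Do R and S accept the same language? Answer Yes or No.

The string x is accepted by R but rejected by S.
So L(R) ≠ L(S).

No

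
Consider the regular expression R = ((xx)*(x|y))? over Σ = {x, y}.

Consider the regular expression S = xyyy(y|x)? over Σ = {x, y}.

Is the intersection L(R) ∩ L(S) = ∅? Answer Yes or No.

Yes

Converting the expression R to a DFA (subset construction, then merging equivalent states) gives the minimal DFA with states {r0, r1, r2, r3, r4}, start state r0, accepting states {r0, r1, r2} and transitions r0: x→r1, y→r2; r1: x→r3, y→r4; r2: x→r4, y→r4; r3: x→r1, y→r2; r4: x→r4, y→r4.
Converting the expression S to a DFA (subset construction, then merging equivalent states) gives the minimal DFA with states {s0, s1, s2, s3, s4, s5, s6}, start state s0, accepting states {s5, s6} and transitions s0: x→s1, y→s2; s1: x→s2, y→s3; s2: x→s2, y→s2; s3: x→s2, y→s4; s4: x→s2, y→s5; s5: x→s6, y→s6; s6: x→s2, y→s2.
Exploring the product automaton R × S from the start pair (r0, s0), following both machines on each input symbol, reaches 10 state pairs: (r0, s0), (r1, s1), (r2, s2), (r3, s2), (r4, s3), (r4, s2), (r1, s2), (r4, s4), (r4, s5), (r4, s6).
R accepts in {r0, r1, r2} and S accepts in {s5, s6}; no reachable pair has both components accepting, so no string drives both machines to acceptance simultaneously and L(R) ∩ L(S) = ∅.
So no string is accepted by both, and the intersection is empty.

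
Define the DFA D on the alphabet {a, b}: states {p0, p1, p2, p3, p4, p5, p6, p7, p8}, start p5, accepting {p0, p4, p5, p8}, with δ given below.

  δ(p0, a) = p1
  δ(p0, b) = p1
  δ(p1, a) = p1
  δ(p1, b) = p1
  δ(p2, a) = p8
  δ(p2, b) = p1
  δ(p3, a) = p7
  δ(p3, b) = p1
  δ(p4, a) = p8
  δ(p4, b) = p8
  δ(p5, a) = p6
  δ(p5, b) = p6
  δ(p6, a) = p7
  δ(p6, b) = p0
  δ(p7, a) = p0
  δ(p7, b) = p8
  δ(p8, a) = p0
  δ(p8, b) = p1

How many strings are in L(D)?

9

The useful subgraph on states {p0, p5, p6, p7, p8} is acyclic, so L(D) is finite; the longest accepting path visits 5 useful states, giving maximum string length 4.
Counting accepting paths from p5 by length: 1 of length 0, 2 of length 2, 4 of length 3, 2 of length 4. Total 9.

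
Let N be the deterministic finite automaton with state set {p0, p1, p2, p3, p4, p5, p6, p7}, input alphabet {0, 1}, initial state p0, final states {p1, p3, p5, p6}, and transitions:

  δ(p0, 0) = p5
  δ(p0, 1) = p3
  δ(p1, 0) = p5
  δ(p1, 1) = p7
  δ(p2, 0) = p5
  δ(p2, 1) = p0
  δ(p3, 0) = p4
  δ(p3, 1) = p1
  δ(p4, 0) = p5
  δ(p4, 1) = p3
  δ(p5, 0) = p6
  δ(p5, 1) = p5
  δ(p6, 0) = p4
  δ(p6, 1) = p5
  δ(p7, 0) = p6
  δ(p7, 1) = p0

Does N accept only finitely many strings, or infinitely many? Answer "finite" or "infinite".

State p5 is reachable from the start and can reach an accepting state, and it lies on the cycle p5 → p5.
Traversing that cycle any number of times yields accepted strings of unbounded length, so the language is infinite.

infinite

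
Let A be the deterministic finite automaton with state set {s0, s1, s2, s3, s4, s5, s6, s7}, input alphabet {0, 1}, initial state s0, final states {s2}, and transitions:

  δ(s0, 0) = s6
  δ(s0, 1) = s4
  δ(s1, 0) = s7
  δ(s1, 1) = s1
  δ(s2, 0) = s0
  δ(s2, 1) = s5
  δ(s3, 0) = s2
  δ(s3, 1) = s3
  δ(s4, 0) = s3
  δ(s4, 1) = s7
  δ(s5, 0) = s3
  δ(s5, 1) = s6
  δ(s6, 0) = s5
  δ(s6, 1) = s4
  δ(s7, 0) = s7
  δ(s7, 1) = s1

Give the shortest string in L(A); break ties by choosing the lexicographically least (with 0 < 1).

A breadth-first search from s0 reaches an accepting state first via the path s0 → s4 → s3 → s2 on input 100.
No string of length < 3 is accepted (BFS exhausts all shorter strings without reaching an accepting state), and 100 is the lexicographically least accepting string of length 3.

100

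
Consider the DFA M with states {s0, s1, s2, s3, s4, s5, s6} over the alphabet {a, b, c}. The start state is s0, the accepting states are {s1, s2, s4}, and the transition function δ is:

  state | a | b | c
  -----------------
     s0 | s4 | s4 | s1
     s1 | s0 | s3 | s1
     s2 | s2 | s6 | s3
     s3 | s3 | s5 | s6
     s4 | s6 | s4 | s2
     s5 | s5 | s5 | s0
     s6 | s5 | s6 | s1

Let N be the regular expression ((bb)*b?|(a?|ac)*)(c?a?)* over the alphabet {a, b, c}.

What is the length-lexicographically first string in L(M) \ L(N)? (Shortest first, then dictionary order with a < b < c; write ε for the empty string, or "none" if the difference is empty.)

ab

The string ab is accepted by M but not by N.
No shorter string lies in the difference, and ab is the lexicographically first length-2 string in L(M) \ L(N).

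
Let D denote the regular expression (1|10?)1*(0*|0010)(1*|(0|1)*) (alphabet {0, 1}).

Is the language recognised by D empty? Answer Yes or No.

No

The string 1 matches the expression, so it belongs to L(D).
Since L(D) contains at least one string, it is not empty.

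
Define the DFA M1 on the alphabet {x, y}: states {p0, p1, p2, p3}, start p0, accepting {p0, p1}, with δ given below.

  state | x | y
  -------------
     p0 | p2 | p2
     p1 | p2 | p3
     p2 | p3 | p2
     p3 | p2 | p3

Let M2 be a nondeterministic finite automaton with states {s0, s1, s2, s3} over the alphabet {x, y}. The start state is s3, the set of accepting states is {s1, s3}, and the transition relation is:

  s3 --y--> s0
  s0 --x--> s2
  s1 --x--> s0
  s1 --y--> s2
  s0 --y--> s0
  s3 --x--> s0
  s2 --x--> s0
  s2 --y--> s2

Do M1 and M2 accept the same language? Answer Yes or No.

Exploring the product automaton M1 × M2 from the start pair (p0, s3), following both machines on each input symbol, reaches 3 state pairs: (p0, s3), (p2, s0), (p3, s2).
M1 accepts in {p0, p1} and M2 accepts in {s1, s3}. In every reachable pair the two components are either both accepting — (p0, s3) — or both non-accepting, so no string is accepted by exactly one of the machines: L(M1) \ L(M2) and L(M2) \ L(M1) are both empty.
Hence every string is accepted by M1 iff it is accepted by M2, and the two languages coincide.

Yes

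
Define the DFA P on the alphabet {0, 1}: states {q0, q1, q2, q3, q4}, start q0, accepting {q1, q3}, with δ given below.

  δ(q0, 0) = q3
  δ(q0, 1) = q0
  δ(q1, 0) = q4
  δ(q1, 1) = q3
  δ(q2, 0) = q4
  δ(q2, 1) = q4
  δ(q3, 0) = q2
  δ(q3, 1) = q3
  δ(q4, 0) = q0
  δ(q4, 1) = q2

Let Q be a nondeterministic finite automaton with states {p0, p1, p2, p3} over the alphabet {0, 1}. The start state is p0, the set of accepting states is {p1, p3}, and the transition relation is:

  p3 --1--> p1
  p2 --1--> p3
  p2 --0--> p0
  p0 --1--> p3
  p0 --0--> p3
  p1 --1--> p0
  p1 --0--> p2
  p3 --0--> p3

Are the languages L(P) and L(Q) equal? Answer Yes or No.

No

The string 011 is accepted by P but rejected by Q.
So L(P) ≠ L(Q).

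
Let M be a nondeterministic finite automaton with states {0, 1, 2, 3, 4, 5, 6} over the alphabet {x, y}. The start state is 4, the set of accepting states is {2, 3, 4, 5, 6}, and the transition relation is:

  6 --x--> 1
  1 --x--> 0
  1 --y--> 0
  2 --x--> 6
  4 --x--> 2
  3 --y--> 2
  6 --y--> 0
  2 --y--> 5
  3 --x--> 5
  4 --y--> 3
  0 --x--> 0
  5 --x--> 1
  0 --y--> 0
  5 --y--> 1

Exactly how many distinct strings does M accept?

The useful subgraph on states {2, 3, 4, 5, 6} is acyclic, so L(M) is finite; the longest accepting path visits 4 useful states, giving maximum string length 3.
Counting accepting paths from 4 by length: 1 of length 0, 2 of length 1, 4 of length 2, 2 of length 3. Total 9.

9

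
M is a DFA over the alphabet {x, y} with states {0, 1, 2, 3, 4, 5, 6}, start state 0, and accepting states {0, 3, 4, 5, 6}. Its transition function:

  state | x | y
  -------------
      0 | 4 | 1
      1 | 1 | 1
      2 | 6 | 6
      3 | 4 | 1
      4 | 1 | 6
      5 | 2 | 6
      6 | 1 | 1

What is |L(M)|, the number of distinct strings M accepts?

The useful subgraph on states {0, 4, 6} is acyclic, so L(M) is finite; the longest accepting path visits 3 useful states, giving maximum string length 2.
Counting accepting paths from 0 by length: 1 of length 0, 1 of length 1, 1 of length 2. Total 3.

3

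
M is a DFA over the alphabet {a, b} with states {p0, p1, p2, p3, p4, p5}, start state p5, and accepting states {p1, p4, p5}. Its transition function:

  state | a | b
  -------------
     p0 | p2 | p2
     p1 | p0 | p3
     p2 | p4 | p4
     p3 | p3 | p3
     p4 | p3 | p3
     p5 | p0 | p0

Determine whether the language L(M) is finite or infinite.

The useful states (reachable from p5 and able to reach an accepting state) are {p0, p2, p4, p5}.
Restricted to these states the transition graph has no cycle, so every accepting path has bounded length and L is finite.

finite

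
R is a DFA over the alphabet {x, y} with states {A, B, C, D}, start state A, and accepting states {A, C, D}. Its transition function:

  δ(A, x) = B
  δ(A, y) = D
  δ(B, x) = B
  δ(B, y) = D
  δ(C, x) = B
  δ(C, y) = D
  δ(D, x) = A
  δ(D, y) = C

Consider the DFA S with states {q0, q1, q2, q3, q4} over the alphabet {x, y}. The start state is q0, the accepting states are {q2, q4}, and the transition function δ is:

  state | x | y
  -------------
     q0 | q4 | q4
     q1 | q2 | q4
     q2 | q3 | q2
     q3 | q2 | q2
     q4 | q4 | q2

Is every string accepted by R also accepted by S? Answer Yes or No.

No

The empty string ε is in L(R) but not in L(S).
So L(R) ⊄ L(S).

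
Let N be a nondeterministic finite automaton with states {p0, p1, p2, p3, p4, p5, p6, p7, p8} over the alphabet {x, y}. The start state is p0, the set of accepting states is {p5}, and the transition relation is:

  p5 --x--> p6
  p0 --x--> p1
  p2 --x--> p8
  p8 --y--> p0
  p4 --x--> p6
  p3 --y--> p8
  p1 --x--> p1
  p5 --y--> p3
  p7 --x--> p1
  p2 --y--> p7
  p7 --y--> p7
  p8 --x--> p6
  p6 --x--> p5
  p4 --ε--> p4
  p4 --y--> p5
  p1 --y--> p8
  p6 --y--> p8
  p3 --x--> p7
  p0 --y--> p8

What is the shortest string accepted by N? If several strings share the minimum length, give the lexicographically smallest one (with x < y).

A breadth-first search from p0 reaches an accepting state first via the path p0 → p8 → p6 → p5 on input yxx.
No string of length < 3 is accepted (BFS exhausts all shorter strings without reaching an accepting state), and yxx is the lexicographically least accepting string of length 3.

yxx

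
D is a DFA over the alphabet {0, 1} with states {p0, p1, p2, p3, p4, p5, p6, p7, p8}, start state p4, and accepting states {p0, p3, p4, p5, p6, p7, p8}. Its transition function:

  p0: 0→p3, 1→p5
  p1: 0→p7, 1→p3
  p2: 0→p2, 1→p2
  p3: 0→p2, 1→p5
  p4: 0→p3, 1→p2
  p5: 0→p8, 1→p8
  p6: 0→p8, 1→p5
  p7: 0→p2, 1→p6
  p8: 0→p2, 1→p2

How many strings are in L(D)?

The useful subgraph on states {p3, p4, p5, p8} is acyclic, so L(D) is finite; the longest accepting path visits 4 useful states, giving maximum string length 3.
Counting accepting paths from p4 by length: 1 of length 0, 1 of length 1, 1 of length 2, 2 of length 3. Total 5.

5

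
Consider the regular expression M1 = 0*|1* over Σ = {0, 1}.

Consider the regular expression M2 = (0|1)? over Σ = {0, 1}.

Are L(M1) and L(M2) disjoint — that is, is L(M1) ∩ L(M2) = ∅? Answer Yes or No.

No

The empty string ε is accepted by both M1 and M2.
Hence L(M1) ∩ L(M2) ≠ ∅.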